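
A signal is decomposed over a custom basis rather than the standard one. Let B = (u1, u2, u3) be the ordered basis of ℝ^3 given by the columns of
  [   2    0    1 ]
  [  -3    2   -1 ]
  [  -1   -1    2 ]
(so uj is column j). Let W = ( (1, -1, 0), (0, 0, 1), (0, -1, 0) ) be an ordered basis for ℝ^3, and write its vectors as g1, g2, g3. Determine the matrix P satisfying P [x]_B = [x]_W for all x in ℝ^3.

Let M have columns uj and N have columns gj. Then for every x, N [x]_W = x = M [x]_B, so P = N^(-1) M.
Since det N = 1, N^(-1) has integer entries; multiplying gives P = [[2, 0, 1], [-1, -1, 2], [1, -2, 0]].

[[2, 0, 1], [-1, -1, 2], [1, -2, 0]]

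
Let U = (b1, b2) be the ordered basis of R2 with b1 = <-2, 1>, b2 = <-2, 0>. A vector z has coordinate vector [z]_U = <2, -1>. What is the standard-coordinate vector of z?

The coordinates say z = 2b1 - b2; adding the scaled basis vectors gives <-2, 2>.

<-2, 2>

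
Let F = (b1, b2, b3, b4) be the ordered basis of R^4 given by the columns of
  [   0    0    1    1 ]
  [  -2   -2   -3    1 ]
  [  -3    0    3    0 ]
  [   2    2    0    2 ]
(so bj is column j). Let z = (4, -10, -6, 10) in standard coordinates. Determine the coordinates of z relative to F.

(4, -1, 2, 2)

Write z = c_1 b1 + ... + c_4 b4 and solve for the c_i.
Row-reducing the augmented matrix [M | z] gives c = (4, -1, 2, 2).
Check: 4b1 - b2 + 2b3 + 2b4 = (4, -10, -6, 10).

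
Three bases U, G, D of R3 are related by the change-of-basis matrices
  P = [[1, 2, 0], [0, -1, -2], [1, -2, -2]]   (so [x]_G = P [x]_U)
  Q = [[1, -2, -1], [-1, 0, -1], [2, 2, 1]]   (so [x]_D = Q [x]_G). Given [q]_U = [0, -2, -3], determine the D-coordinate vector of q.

Apply P to get G-coordinates [-4, 8, 10], then Q to get D-coordinates.
The result is [q]_D = [-30, -6, 18].

[-30, -6, 18]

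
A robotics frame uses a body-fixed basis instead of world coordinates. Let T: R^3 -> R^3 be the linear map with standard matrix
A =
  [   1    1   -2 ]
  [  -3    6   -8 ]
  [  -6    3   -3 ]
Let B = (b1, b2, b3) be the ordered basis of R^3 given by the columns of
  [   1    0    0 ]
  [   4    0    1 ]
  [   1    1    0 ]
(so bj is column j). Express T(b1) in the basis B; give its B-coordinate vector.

<3, 0, 1>

Compute T(b1) = A b1 = <3, 13, 3> in standard coordinates.
Then write this in B-coordinates: solve for y in y_1 b1 + ... + y_3 b3 = <3, 13, 3>.
This gives y = <3, 0, 1>, which is column 1 of [T]_B.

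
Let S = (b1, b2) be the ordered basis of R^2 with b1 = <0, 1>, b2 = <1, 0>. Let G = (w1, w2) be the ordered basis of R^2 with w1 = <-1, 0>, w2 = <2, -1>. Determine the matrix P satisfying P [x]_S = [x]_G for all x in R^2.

[[-2, -1], [-1, 0]]

Let M have columns bj and N have columns wj. Then for every x, N [x]_G = x = M [x]_S, so P = N^(-1) M.
Since det N = 1, N^(-1) has integer entries; multiplying gives P = [[-2, -1], [-1, 0]].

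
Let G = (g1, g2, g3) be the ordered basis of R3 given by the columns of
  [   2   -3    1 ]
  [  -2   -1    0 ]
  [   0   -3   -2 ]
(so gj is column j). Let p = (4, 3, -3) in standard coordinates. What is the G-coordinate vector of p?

(-1, -1, 3)

Write p = c_1 g1 + ... + c_3 g3 and solve for the c_i.
Solving this 3x3 system gives c = (-1, -1, 3).
Check: -g1 - g2 + 3g3 = (4, 3, -3).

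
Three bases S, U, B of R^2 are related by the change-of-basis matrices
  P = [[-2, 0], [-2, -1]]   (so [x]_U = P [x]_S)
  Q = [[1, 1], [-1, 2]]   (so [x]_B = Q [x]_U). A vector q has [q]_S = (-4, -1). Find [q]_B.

Apply P to get U-coordinates (8, 9), then Q to get B-coordinates.
The result is [q]_B = (17, 10).

(17, 10)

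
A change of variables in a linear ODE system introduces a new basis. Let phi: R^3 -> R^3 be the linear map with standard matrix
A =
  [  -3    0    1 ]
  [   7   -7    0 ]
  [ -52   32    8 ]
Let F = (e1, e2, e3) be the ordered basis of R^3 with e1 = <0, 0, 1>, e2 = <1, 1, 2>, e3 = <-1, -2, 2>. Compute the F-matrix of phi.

With P the matrix whose columns are e1, ..., e3, [phi]_F = P^(-1) A P.
Column by column: phi(e1) = A e1 = <1, 0, 8>; its F-coordinates <2, 2, 1> give column 1.
Continuing for each basis vector yields [phi]_F = [[2, 2, 2], [2, -2, 3], [1, -1, -2]].

[[2, 2, 2], [2, -2, 3], [1, -1, -2]]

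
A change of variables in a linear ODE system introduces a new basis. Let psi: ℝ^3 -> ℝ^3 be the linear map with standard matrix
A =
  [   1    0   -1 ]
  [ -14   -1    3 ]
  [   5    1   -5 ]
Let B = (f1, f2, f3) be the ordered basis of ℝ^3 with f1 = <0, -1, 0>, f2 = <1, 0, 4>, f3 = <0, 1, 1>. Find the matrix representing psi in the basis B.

[[-2, -1, -2], [0, -3, -1], [-1, -3, 0]]

Let P have columns f1, ..., f3. Then [psi]_B = P^(-1) A P.
Here det P = 1, so P^(-1) is integer; computing A P first and then P^(-1)(A P) gives [[-2, -1, -2], [0, -3, -1], [-1, -3, 0]].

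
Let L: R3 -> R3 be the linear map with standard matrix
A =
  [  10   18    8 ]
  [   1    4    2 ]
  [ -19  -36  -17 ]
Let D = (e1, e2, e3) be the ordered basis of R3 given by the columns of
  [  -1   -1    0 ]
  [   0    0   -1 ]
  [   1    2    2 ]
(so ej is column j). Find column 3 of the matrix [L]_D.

Column 3 of [L]_D is the D-coordinate vector of L(e3).
In standard coordinates L(e3) = A e3 = (-2, 0, 2).
Converting to D: (-2, 0, 2) = 2e1 + 0·e2 + 0·e3, so the coordinate vector is (2, 0, 0).

(2, 0, 0)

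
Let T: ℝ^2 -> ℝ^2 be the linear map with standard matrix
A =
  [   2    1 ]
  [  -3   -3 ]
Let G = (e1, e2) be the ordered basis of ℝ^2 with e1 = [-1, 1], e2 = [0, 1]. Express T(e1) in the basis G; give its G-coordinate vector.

[1, -1]

Column 1 of [T]_G is the G-coordinate vector of T(e1).
In standard coordinates T(e1) = A e1 = [-1, 0].
Converting to G: [-1, 0] = e1 - e2, so the coordinate vector is [1, -1].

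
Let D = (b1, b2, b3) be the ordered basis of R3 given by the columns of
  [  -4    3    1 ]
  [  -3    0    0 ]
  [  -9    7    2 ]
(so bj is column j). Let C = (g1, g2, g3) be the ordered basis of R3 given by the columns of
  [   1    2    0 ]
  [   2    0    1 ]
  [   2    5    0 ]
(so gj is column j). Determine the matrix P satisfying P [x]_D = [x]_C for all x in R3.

[[-2, 1, 1], [-1, 1, 0], [1, -2, -2]]

Column j of P is [bj]_C, since P maps D-coordinates to C-coordinates.
Expressing b1 in C: b1 = -2g1 - g2 + g3, so column 1 of P is <-2, -1, 1>.
Doing the same for each bj gives P = [[-2, 1, 1], [-1, 1, 0], [1, -2, -2]].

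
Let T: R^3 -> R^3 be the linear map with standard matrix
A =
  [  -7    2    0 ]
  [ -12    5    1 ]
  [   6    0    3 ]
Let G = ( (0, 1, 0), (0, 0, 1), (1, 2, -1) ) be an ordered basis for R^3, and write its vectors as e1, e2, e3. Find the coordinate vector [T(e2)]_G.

Column 2 of [T]_G is the G-coordinate vector of T(e2).
In standard coordinates T(e2) = A e2 = (0, 1, 3).
Converting to G: (0, 1, 3) = e1 + 3e2 + 0·e3, so the coordinate vector is (1, 3, 0).

(1, 3, 0)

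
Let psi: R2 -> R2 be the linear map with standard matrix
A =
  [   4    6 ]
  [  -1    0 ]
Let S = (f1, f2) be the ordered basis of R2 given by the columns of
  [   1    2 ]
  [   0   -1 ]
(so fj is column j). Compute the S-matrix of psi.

[[2, -2], [1, 2]]

Let P have columns f1, f2. Then [psi]_S = P^(-1) A P.
Here det P = -1, so P^(-1) is integer; computing A P first and then P^(-1)(A P) gives [[2, -2], [1, 2]].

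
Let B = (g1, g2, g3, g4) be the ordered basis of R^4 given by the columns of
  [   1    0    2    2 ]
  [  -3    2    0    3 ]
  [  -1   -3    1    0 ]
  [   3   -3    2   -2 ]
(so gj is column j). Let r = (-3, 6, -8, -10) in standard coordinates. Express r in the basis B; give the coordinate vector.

Write r = c_1 g1 + ... + c_4 g4 and solve for the c_i.
Gaussian elimination on [M | r] yields c = (-1, 3, 0, -1).
Check: -g1 + 3g2 + 0·g3 - g4 = (-3, 6, -8, -10).

(-1, 3, 0, -1)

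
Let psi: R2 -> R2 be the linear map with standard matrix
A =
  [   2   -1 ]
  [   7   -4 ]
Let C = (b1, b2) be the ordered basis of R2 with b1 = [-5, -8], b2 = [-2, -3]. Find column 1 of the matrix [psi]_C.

[0, 1]

Compute psi(b1) = A b1 = [-2, -3] in standard coordinates.
Then write this in C-coordinates: solve for y in y_1 b1 + y_2 b2 = [-2, -3].
This gives y = [0, 1], which is column 1 of [psi]_C.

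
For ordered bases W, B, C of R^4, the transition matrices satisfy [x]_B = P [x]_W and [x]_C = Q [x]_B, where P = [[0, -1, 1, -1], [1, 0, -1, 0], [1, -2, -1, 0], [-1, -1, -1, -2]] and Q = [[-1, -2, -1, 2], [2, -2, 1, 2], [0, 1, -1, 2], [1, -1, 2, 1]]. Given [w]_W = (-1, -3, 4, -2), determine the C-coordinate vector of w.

Apply P to get B-coordinates (9, -5, 1, 4), then Q to get C-coordinates.
The result is [w]_C = (8, 37, 2, 20).

(8, 37, 2, 20)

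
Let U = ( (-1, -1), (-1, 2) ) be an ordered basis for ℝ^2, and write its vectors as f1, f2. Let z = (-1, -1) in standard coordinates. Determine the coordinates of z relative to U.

[z]_U is the unique c with M c = z, where M has columns f1, f2.
System: -c_1 - c_2 = -1, -c_1 + 2c_2 = -1; solving gives c_1 = 1, c_2 = 0.
Check: f1 + 0·f2 = (-1, -1).

(1, 0)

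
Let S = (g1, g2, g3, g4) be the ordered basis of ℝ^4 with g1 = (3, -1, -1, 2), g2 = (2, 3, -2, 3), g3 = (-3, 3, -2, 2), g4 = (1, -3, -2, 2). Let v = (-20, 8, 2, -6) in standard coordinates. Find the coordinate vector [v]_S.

(-2, -2, 3, -1)

Write v = c_1 g1 + ... + c_4 g4 and solve for the c_i.
Gaussian elimination on [M | v] yields c = (-2, -2, 3, -1).
Check: -2g1 - 2g2 + 3g3 - g4 = (-20, 8, 2, -6).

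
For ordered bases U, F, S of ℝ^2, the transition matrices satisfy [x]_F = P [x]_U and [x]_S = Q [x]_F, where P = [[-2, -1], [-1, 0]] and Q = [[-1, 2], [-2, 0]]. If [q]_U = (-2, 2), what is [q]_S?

(2, -4)

First [q]_F = P [q]_U = (2, 2).
Then [q]_S = Q [q]_F = (2, -4).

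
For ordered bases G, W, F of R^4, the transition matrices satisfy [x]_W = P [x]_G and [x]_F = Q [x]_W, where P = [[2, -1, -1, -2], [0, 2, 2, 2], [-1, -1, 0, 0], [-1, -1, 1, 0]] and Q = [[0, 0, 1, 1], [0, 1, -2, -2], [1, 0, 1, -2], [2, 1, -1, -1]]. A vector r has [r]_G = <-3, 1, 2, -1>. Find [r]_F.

<6, -8, -13, -16>

Apply P to get W-coordinates <-7, 4, 2, 4>, then Q to get F-coordinates.
The result is [r]_F = <6, -8, -13, -16>.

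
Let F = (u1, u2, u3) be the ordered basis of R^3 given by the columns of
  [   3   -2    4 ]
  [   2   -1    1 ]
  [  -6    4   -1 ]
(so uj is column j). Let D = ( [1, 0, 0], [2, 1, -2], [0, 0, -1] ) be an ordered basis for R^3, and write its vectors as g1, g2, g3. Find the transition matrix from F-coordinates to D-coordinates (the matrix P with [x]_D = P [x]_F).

Take x = uj: its F-coordinates are the j-th standard unit vector, so P e_j — column j of P — equals [uj]_D.
u1 = -g1 + 2g2 + 2g3, giving column 1 = [-1, 2, 2]; repeating for each j gives P = [[-1, 0, 2], [2, -1, 1], [2, -2, -1]].

[[-1, 0, 2], [2, -1, 1], [2, -2, -1]]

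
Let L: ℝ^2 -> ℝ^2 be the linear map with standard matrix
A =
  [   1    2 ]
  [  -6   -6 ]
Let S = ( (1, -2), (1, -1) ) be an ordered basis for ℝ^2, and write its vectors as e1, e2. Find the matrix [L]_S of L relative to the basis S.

Let P have columns e1, e2. Then [L]_S = P^(-1) A P.
Here det P = 1, so P^(-1) is integer; computing A P first and then P^(-1)(A P) gives [[-3, 1], [0, -2]].

[[-3, 1], [0, -2]]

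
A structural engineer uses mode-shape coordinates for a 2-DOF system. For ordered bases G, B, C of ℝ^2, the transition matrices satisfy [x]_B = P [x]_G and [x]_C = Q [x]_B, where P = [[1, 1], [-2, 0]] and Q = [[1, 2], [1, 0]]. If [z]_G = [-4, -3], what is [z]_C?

Apply P to get B-coordinates [-7, 8], then Q to get C-coordinates.
The result is [z]_C = [9, -7].

[9, -7]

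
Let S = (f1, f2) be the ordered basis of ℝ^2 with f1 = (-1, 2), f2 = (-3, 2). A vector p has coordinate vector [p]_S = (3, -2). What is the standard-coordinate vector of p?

(3, 2)

The coordinates say p = 3f1 - 2f2; adding the scaled basis vectors gives (3, 2).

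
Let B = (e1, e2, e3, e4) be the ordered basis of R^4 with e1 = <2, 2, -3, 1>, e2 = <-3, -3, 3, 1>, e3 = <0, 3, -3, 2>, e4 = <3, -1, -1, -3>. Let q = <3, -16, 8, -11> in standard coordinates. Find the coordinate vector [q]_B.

<0, 3, -1, 4>

We seek scalars with c_1 e1 + ... + c_4 e4 = q; equivalently solve M c = q where the columns of M are e1, ..., e4.
Row-reducing the augmented matrix [M | q] gives c = (0, 3, -1, 4).
Check: 0·e1 + 3e2 - e3 + 4e4 = <3, -16, 8, -11>.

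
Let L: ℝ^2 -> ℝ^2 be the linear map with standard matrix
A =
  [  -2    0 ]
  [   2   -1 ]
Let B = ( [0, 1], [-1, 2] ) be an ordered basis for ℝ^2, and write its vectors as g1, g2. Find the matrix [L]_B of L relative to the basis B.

With P the matrix whose columns are g1, g2, [L]_B = P^(-1) A P.
Column by column: L(g1) = A g1 = [0, -1]; its B-coordinates [-1, 0] give column 1.
Continuing for each basis vector yields [L]_B = [[-1, 0], [0, -2]].

[[-1, 0], [0, -2]]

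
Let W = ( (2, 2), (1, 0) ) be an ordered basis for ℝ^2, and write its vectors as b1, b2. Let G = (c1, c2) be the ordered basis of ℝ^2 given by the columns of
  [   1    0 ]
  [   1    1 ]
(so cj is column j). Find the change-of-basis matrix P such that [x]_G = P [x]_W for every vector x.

[[2, 1], [0, -1]]

Column j of P is [bj]_G, since P maps W-coordinates to G-coordinates.
Expressing b1 in G: b1 = 2c1 + 0·c2, so column 1 of P is (2, 0).
Doing the same for each bj gives P = [[2, 1], [0, -1]].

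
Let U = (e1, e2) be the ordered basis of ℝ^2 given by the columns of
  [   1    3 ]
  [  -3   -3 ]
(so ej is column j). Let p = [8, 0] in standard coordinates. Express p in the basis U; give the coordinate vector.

[p]_U is the unique c with M c = p, where M has columns e1, e2.
System: c_1 + 3c_2 = 8, -3c_1 - 3c_2 = 0; solving gives c_1 = -4, c_2 = 4.
Check: -4e1 + 4e2 = [8, 0].

[-4, 4]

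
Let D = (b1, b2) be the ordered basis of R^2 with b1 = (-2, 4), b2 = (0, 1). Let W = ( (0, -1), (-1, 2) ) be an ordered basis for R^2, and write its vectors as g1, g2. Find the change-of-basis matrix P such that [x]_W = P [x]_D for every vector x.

Let M have columns bj and N have columns gj. Then for every x, N [x]_W = x = M [x]_D, so P = N^(-1) M.
Since det N = -1, N^(-1) has integer entries; multiplying gives P = [[0, -1], [2, 0]].

[[0, -1], [2, 0]]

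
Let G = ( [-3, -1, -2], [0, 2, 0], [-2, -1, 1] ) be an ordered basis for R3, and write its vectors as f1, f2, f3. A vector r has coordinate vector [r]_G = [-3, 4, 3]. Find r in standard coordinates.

[3, 8, 9]

The coordinates say r = -3f1 + 4f2 + 3f3; adding the scaled basis vectors gives [3, 8, 9].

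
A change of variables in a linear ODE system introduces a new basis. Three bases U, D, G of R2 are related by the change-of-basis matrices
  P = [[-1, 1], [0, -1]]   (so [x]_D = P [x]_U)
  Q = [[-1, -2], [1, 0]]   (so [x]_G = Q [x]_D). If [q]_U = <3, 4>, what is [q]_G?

<7, 1>

Composing the changes, [q]_G = Q P [q]_U.
Q P = [[1, 1], [-1, 1]]; applying this to <3, 4> gives <7, 1>.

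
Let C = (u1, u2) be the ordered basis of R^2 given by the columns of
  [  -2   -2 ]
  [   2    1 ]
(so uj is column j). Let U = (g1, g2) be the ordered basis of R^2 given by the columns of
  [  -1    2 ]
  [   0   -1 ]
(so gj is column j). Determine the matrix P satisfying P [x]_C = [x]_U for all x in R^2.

[[-2, 0], [-2, -1]]

Let M have columns uj and N have columns gj. Then for every x, N [x]_U = x = M [x]_C, so P = N^(-1) M.
Since det N = 1, N^(-1) has integer entries; multiplying gives P = [[-2, 0], [-2, -1]].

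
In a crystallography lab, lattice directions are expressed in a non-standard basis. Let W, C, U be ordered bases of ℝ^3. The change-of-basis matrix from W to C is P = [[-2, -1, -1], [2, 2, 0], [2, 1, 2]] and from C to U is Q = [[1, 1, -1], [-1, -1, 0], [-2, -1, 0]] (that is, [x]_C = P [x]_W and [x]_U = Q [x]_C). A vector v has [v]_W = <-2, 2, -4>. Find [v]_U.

<16, -6, -12>

First [v]_C = P [v]_W = <6, 0, -10>.
Then [v]_U = Q [v]_C = <16, -6, -12>.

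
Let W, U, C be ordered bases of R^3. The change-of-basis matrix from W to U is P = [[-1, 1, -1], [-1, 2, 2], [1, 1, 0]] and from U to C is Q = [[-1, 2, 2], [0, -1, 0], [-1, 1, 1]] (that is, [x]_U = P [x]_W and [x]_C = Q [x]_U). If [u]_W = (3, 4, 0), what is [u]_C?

(23, -5, 11)

Apply P to get U-coordinates (1, 5, 7), then Q to get C-coordinates.
The result is [u]_C = (23, -5, 11).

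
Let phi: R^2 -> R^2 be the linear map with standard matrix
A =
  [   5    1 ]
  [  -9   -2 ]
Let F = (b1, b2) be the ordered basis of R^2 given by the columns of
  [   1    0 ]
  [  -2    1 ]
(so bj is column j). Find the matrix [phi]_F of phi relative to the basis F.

With P the matrix whose columns are b1, b2, [phi]_F = P^(-1) A P.
Column by column: phi(b1) = A b1 = [3, -5]; its F-coordinates [3, 1] give column 1.
Continuing for each basis vector yields [phi]_F = [[3, 1], [1, 0]].

[[3, 1], [1, 0]]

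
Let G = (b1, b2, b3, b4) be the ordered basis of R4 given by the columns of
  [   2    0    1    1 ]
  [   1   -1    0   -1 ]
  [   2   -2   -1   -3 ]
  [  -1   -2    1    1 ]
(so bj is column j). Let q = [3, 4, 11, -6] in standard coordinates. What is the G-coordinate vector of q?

[3, 0, -2, -1]

We seek scalars with c_1 b1 + ... + c_4 b4 = q; equivalently solve M c = q where the columns of M are b1, ..., b4.
Row-reducing the augmented matrix [M | q] gives c = (3, 0, -2, -1).
Check: 3b1 + 0·b2 - 2b3 - b4 = [3, 4, 11, -6].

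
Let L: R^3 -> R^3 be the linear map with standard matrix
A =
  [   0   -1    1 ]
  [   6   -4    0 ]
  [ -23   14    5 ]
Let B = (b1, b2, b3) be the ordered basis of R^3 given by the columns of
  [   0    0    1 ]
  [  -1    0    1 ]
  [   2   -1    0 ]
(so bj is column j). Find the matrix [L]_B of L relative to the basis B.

[[-1, -1, -3], [2, 3, 3], [3, -1, -1]]

Let P have columns b1, ..., b3. Then [L]_B = P^(-1) A P.
Here det P = 1, so P^(-1) is integer; computing A P first and then P^(-1)(A P) gives [[-1, -1, -3], [2, 3, 3], [3, -1, -1]].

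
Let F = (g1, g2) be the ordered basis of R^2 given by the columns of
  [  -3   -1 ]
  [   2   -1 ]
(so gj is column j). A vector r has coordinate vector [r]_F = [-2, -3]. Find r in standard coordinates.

The coordinates say r = -2g1 - 3g2; adding the scaled basis vectors gives [9, -1].

[9, -1]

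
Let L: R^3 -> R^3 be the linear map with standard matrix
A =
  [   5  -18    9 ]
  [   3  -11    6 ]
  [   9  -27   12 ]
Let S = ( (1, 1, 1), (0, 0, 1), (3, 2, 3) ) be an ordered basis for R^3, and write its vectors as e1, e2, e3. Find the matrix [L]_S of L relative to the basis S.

[[2, 0, 3], [-2, 3, 3], [-2, 3, 1]]

The j-th column of [L]_S is [L(ej)]_S.
L(e1) = A e1 = (-4, -2, -6) = 2e1 - 2e2 - 2e3, so column 1 is (2, -2, -2).
Repeating for e2, e3 and assembling the columns gives [[2, 0, 3], [-2, 3, 3], [-2, 3, 1]].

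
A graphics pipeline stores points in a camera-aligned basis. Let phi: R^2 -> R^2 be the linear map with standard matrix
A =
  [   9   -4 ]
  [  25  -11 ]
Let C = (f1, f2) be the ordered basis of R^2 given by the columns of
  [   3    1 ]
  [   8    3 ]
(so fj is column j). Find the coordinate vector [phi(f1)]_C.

(-2, 1)

Column 1 of [phi]_C is the C-coordinate vector of phi(f1).
In standard coordinates phi(f1) = A f1 = (-5, -13).
Converting to C: (-5, -13) = -2f1 + f2, so the coordinate vector is (-2, 1).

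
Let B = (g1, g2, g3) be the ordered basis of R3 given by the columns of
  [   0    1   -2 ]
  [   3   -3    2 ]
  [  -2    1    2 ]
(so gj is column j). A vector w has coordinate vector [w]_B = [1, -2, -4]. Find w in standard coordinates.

[6, 1, -12]

The coordinates say w = g1 - 2g2 - 4g3; adding the scaled basis vectors gives [6, 1, -12].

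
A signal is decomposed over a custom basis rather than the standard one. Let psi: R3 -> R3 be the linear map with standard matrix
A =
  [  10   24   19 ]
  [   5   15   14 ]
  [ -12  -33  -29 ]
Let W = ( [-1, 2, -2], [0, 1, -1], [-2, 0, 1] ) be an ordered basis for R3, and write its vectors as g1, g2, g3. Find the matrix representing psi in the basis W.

Let P have columns g1, ..., g3. Then [psi]_W = P^(-1) A P.
Here det P = -1, so P^(-1) is integer; computing A P first and then P^(-1)(A P) gives [[-2, 1, 3], [1, -1, -2], [1, -3, -1]].

[[-2, 1, 3], [1, -1, -2], [1, -3, -1]]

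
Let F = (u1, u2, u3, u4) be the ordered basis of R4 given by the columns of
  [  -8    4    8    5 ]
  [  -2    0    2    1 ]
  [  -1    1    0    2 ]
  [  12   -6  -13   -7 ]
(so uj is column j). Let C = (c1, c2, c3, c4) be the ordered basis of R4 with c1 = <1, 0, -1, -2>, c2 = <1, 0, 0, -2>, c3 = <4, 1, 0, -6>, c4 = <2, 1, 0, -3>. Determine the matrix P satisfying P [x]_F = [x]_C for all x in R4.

Column j of P is [uj]_C, since P maps F-coordinates to C-coordinates.
Expressing u1 in C: u1 = c1 - c2 - 2c3 + 0·c4, so column 1 of P is <1, -1, -2, 0>.
Doing the same for each uj gives P = [[1, -1, 0, -2], [-1, 1, 2, 1], [-2, 2, 1, 2], [0, -2, 1, -1]].

[[1, -1, 0, -2], [-1, 1, 2, 1], [-2, 2, 1, 2], [0, -2, 1, -1]]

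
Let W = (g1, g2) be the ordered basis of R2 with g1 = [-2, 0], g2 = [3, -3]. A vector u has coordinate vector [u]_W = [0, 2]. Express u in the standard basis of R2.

By definition u = 0·g1 + 2g2.
Summing componentwise gives [6, -6].

[6, -6]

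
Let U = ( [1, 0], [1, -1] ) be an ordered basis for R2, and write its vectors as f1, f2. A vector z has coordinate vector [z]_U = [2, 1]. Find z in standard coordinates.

z = M [z]_U, where M has columns f1, f2.
Carrying out the matrix-vector product, z = [3, -1].

[3, -1]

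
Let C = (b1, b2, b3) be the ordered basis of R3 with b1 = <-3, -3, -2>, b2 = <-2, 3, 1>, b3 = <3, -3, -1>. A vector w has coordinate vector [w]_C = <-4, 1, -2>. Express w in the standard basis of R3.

<4, 21, 11>

w = M [w]_C, where M has columns b1, ..., b3.
Carrying out the matrix-vector product, w = <4, 21, 11>.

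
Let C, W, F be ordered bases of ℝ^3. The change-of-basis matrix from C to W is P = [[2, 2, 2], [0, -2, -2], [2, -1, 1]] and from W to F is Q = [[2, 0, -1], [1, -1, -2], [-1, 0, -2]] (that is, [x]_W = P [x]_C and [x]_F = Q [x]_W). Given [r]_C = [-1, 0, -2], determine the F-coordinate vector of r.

[-8, -2, 14]

Apply P to get W-coordinates [-6, 4, -4], then Q to get F-coordinates.
The result is [r]_F = [-8, -2, 14].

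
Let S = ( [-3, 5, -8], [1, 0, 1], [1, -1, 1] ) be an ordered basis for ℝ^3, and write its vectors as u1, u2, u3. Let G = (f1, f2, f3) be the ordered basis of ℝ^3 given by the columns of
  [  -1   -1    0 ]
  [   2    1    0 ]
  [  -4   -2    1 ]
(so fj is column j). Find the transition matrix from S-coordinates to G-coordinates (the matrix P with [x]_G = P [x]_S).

[[2, 1, 0], [1, -2, -1], [2, 1, -1]]

Column j of P is [uj]_G, since P maps S-coordinates to G-coordinates.
Expressing u1 in G: u1 = 2f1 + f2 + 2f3, so column 1 of P is [2, 1, 2].
Doing the same for each uj gives P = [[2, 1, 0], [1, -2, -1], [2, 1, -1]].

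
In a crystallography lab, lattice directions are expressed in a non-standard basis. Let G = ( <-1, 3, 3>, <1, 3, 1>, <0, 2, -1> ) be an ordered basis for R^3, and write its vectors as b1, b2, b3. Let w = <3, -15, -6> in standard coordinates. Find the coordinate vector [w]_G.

<-3, 0, -3>

Write w = c_1 b1 + ... + c_3 b3 and solve for the c_i.
Gaussian elimination on [M | w] yields c = (-3, 0, -3).
Check: -3b1 + 0·b2 - 3b3 = <3, -15, -6>.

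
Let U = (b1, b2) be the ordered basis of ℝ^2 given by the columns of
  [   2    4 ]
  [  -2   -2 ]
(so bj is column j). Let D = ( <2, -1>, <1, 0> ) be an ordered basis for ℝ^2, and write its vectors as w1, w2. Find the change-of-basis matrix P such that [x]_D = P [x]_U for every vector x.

Take x = bj: its U-coordinates are the j-th standard unit vector, so P e_j — column j of P — equals [bj]_D.
b1 = 2w1 - 2w2, giving column 1 = <2, -2>; repeating for each j gives P = [[2, 2], [-2, 0]].

[[2, 2], [-2, 0]]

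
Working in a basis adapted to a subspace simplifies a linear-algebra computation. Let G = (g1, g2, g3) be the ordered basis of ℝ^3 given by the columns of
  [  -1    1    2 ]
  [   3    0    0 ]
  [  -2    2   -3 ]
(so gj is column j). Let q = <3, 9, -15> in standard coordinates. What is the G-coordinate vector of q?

<3, 0, 3>

We seek scalars with c_1 g1 + ... + c_3 g3 = q; equivalently solve M c = q where the columns of M are g1, ..., g3.
Solving this 3x3 system gives c = (3, 0, 3).
Check: 3g1 + 0·g2 + 3g3 = <3, 9, -15>.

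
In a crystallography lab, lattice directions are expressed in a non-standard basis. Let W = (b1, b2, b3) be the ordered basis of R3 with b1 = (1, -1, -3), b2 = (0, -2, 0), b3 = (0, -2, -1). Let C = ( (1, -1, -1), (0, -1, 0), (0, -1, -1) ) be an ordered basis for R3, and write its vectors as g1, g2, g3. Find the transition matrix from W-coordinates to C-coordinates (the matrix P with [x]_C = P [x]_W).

Let M have columns bj and N have columns gj. Then for every x, N [x]_C = x = M [x]_W, so P = N^(-1) M.
Since det N = 1, N^(-1) has integer entries; multiplying gives P = [[1, 0, 0], [-2, 2, 1], [2, 0, 1]].

[[1, 0, 0], [-2, 2, 1], [2, 0, 1]]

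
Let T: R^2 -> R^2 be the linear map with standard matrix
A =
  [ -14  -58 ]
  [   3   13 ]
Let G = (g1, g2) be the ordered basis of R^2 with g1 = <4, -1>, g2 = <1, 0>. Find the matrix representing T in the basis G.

With P the matrix whose columns are g1, g2, [T]_G = P^(-1) A P.
Column by column: T(g1) = A g1 = <2, -1>; its G-coordinates <1, -2> give column 1.
Continuing for each basis vector yields [T]_G = [[1, -3], [-2, -2]].

[[1, -3], [-2, -2]]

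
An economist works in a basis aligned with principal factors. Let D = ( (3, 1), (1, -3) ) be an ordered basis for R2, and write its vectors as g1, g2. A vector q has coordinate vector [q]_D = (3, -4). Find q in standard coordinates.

q = M [q]_D, where M has columns g1, g2.
Carrying out the matrix-vector product, q = (5, 15).

(5, 15)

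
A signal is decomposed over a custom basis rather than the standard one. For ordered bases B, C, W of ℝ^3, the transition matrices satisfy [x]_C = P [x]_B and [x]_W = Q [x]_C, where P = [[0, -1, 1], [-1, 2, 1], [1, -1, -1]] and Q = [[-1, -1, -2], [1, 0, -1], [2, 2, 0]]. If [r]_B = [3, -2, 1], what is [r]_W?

[-5, -1, -6]

Apply P to get C-coordinates [3, -6, 4], then Q to get W-coordinates.
The result is [r]_W = [-5, -1, -6].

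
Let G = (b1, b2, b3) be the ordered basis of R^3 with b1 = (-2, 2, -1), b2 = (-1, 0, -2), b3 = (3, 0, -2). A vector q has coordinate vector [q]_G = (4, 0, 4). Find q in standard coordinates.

q = M [q]_G, where M has columns b1, ..., b3.
Carrying out the matrix-vector product, q = (4, 8, -12).

(4, 8, -12)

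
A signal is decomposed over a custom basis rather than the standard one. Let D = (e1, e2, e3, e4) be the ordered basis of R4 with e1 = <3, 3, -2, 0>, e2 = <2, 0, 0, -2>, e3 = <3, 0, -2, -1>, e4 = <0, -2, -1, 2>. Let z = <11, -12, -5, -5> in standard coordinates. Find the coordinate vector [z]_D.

<-2, 4, 3, 3>

Write z = c_1 e1 + ... + c_4 e4 and solve for the c_i.
Row-reducing the augmented matrix [M | z] gives c = (-2, 4, 3, 3).
Check: -2e1 + 4e2 + 3e3 + 3e4 = <11, -12, -5, -5>.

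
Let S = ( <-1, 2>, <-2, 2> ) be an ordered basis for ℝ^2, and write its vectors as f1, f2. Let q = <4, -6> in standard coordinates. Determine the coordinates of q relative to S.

<-2, -1>

Write q = c_1 f1 + c_2 f2 and solve for the c_i.
System: -c_1 - 2c_2 = 4, 2c_1 + 2c_2 = -6; solving gives c_1 = -2, c_2 = -1.
Check: -2f1 - f2 = <4, -6>.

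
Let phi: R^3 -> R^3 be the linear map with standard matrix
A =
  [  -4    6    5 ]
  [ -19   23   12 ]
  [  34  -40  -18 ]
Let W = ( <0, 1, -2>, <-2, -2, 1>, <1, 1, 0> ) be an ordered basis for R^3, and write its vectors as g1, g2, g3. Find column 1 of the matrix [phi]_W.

Column 1 of [phi]_W is the W-coordinate vector of phi(g1).
In standard coordinates phi(g1) = A g1 = <-4, -1, -4>.
Converting to W: <-4, -1, -4> = 3g1 + 2g2 + 0·g3, so the coordinate vector is <3, 2, 0>.

<3, 2, 0>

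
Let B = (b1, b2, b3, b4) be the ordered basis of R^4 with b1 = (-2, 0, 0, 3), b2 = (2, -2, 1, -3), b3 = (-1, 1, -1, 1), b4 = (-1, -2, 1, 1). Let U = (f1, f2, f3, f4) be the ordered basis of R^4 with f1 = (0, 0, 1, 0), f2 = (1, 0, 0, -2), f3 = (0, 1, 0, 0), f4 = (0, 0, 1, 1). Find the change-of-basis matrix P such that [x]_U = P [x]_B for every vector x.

[[1, 0, 0, 2], [-2, 2, -1, -1], [0, -2, 1, -2], [-1, 1, -1, -1]]

Take x = bj: its B-coordinates are the j-th standard unit vector, so P e_j — column j of P — equals [bj]_U.
b1 = f1 - 2f2 + 0·f3 - f4, giving column 1 = (1, -2, 0, -1); repeating for each j gives P = [[1, 0, 0, 2], [-2, 2, -1, -1], [0, -2, 1, -2], [-1, 1, -1, -1]].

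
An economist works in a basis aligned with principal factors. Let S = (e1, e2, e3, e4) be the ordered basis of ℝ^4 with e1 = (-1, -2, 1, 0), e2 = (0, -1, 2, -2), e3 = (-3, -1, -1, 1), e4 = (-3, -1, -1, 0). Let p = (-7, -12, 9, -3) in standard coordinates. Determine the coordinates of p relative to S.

(4, 3, 3, -2)

[p]_S is the unique c with M c = p, where M has columns e1, ..., e4.
Solving this 4x4 system gives c = (4, 3, 3, -2).
Check: 4e1 + 3e2 + 3e3 - 2e4 = (-7, -12, 9, -3).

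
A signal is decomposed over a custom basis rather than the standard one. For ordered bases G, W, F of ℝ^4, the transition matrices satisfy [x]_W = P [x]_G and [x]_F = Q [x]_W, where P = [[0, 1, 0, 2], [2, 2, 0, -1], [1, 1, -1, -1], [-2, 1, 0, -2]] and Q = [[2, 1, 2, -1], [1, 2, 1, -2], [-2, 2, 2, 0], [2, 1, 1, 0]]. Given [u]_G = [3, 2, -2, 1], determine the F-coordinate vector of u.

[35, 40, 22, 23]

First [u]_W = P [u]_G = [4, 9, 6, -6].
Then [u]_F = Q [u]_W = [35, 40, 22, 23].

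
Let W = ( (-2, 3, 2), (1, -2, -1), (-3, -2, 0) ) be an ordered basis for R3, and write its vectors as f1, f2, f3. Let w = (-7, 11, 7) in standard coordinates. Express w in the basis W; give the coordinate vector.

We seek scalars with c_1 f1 + ... + c_3 f3 = w; equivalently solve M c = w where the columns of M are f1, ..., f3.
Row-reducing the augmented matrix [M | w] gives c = (3, -1, 0).
Check: 3f1 - f2 + 0·f3 = (-7, 11, 7).

(3, -1, 0)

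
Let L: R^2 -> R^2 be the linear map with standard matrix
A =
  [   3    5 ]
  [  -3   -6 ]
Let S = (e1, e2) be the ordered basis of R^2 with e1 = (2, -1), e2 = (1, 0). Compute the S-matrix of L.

Let P have columns e1, e2. Then [L]_S = P^(-1) A P.
Here det P = 1, so P^(-1) is integer; computing A P first and then P^(-1)(A P) gives [[0, 3], [1, -3]].

[[0, 3], [1, -3]]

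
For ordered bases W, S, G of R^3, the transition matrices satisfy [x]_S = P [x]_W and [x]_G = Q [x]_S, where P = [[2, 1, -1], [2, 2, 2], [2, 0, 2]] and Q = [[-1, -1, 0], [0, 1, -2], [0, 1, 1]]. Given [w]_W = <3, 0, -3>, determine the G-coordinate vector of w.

<-9, 0, 0>

Apply P to get S-coordinates <9, 0, 0>, then Q to get G-coordinates.
The result is [w]_G = <-9, 0, 0>.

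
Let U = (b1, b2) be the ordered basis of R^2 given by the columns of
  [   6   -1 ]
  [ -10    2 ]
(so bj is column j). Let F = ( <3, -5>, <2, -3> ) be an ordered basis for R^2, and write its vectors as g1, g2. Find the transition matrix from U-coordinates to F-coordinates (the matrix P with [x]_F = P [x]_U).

Take x = bj: its U-coordinates are the j-th standard unit vector, so P e_j — column j of P — equals [bj]_F.
b1 = 2g1 + 0·g2, giving column 1 = <2, 0>; repeating for each j gives P = [[2, -1], [0, 1]].

[[2, -1], [0, 1]]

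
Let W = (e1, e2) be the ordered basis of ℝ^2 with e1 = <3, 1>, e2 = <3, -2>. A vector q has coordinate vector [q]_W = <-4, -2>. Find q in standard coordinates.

<-18, 0>

By definition q = -4e1 - 2e2.
Summing componentwise gives <-18, 0>.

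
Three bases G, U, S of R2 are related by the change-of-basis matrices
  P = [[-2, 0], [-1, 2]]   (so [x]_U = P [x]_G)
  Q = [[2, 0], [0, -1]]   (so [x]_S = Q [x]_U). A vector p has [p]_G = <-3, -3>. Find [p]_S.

Apply P to get U-coordinates <6, -3>, then Q to get S-coordinates.
The result is [p]_S = <12, 3>.

<12, 3>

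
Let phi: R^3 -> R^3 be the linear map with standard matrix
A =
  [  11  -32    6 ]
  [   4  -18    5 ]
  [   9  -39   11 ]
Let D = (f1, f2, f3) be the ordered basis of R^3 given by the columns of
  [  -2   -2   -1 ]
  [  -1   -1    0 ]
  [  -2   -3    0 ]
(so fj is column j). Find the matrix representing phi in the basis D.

[[-1, 3, 3], [1, 2, 1], [2, -2, 3]]

With P the matrix whose columns are f1, ..., f3, [phi]_D = P^(-1) A P.
Column by column: phi(f1) = A f1 = (-2, 0, -1); its D-coordinates (-1, 1, 2) give column 1.
Continuing for each basis vector yields [phi]_D = [[-1, 3, 3], [1, 2, 1], [2, -2, 3]].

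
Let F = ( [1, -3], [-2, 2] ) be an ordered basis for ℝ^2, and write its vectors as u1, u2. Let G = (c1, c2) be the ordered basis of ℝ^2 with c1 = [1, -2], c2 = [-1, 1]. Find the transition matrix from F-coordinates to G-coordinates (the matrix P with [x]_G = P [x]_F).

[[2, 0], [1, 2]]

Column j of P is [uj]_G, since P maps F-coordinates to G-coordinates.
Expressing u1 in G: u1 = 2c1 + c2, so column 1 of P is [2, 1].
Doing the same for each uj gives P = [[2, 0], [1, 2]].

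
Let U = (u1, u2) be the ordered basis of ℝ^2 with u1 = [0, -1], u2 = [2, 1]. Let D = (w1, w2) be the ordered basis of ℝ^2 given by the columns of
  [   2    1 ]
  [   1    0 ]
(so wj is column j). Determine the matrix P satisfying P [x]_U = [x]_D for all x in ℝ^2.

[[-1, 1], [2, 0]]

Let M have columns uj and N have columns wj. Then for every x, N [x]_D = x = M [x]_U, so P = N^(-1) M.
Since det N = -1, N^(-1) has integer entries; multiplying gives P = [[-1, 1], [2, 0]].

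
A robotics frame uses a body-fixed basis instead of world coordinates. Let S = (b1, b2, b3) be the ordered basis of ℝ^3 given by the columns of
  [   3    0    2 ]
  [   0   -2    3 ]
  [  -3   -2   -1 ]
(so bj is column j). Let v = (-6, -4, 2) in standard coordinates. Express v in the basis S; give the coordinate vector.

(-2, 2, 0)

We seek scalars with c_1 b1 + ... + c_3 b3 = v; equivalently solve M c = v where the columns of M are b1, ..., b3.
Gaussian elimination on [M | v] yields c = (-2, 2, 0).
Check: -2b1 + 2b2 + 0·b3 = (-6, -4, 2).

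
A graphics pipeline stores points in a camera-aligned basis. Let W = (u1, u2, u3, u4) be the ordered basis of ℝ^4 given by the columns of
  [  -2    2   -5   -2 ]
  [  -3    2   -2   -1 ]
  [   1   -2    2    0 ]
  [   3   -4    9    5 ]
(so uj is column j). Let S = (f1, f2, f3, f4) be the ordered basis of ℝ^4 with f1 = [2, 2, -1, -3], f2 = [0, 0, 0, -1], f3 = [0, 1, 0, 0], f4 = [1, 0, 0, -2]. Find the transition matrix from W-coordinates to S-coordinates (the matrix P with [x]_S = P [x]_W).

Column j of P is [uj]_S, since P maps W-coordinates to S-coordinates.
Expressing u1 in S: u1 = -f1 + 0·f2 - f3 + 0·f4, so column 1 of P is [-1, 0, -1, 0].
Doing the same for each uj gives P = [[-1, 2, -2, 0], [0, 2, -1, -1], [-1, -2, 2, -1], [0, -2, -1, -2]].

[[-1, 2, -2, 0], [0, 2, -1, -1], [-1, -2, 2, -1], [0, -2, -1, -2]]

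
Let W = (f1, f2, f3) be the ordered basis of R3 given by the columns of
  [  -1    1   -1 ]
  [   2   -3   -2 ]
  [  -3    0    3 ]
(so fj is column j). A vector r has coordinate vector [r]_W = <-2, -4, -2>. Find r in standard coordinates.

<0, 12, 0>

The coordinates say r = -2f1 - 4f2 - 2f3; adding the scaled basis vectors gives <0, 12, 0>.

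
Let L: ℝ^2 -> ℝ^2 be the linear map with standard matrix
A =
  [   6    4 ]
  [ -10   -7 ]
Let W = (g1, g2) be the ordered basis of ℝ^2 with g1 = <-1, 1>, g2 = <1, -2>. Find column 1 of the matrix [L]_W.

Compute L(g1) = A g1 = <-2, 3> in standard coordinates.
Then write this in W-coordinates: solve for y in y_1 g1 + y_2 g2 = <-2, 3>.
This gives y = <1, -1>, which is column 1 of [L]_W.

<1, -1>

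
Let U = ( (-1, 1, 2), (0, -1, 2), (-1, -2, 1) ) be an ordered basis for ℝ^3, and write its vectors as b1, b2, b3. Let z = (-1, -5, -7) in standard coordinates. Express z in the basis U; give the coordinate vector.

[z]_U is the unique c with M c = z, where M has columns b1, ..., b3.
Gaussian elimination on [M | z] yields c = (-2, -3, 3).
Check: -2b1 - 3b2 + 3b3 = (-1, -5, -7).

(-2, -3, 3)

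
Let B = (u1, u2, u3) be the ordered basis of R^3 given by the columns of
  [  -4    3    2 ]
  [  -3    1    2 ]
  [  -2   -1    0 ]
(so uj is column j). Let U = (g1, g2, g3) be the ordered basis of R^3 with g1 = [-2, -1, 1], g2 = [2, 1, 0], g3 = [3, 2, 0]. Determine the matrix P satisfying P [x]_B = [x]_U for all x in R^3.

[[-2, -1, 0], [-1, 2, -2], [-2, -1, 2]]

Column j of P is [uj]_U, since P maps B-coordinates to U-coordinates.
Expressing u1 in U: u1 = -2g1 - g2 - 2g3, so column 1 of P is [-2, -1, -2].
Doing the same for each uj gives P = [[-2, -1, 0], [-1, 2, -2], [-2, -1, 2]].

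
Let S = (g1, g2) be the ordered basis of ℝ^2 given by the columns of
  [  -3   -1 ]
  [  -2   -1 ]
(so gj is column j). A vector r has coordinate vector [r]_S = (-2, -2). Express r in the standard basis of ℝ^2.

The coordinates say r = -2g1 - 2g2; adding the scaled basis vectors gives (8, 6).

(8, 6)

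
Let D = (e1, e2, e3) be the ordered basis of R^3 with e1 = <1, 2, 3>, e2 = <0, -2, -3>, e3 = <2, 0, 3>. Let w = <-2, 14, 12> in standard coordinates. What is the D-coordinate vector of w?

Write w = c_1 e1 + ... + c_3 e3 and solve for the c_i.
Row-reducing the augmented matrix [M | w] gives c = (4, -3, -3).
Check: 4e1 - 3e2 - 3e3 = <-2, 14, 12>.

<4, -3, -3>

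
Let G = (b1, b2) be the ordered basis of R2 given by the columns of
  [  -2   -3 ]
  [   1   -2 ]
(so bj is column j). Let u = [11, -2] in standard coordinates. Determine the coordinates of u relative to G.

We seek scalars with c_1 b1 + c_2 b2 = u; equivalently solve M c = u where the columns of M are b1, b2.
System: -2c_1 - 3c_2 = 11, c_1 - 2c_2 = -2; solving gives c_1 = -4, c_2 = -1.
Check: -4b1 - b2 = [11, -2].

[-4, -1]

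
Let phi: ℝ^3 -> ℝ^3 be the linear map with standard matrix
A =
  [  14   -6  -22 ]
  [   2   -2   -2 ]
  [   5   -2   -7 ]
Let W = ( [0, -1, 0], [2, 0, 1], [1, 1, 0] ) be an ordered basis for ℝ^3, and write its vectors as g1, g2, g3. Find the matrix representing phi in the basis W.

[[0, -2, 2], [2, 3, 3], [2, 0, 2]]

Let P have columns g1, ..., g3. Then [phi]_W = P^(-1) A P.
Here det P = -1, so P^(-1) is integer; computing A P first and then P^(-1)(A P) gives [[0, -2, 2], [2, 3, 3], [2, 0, 2]].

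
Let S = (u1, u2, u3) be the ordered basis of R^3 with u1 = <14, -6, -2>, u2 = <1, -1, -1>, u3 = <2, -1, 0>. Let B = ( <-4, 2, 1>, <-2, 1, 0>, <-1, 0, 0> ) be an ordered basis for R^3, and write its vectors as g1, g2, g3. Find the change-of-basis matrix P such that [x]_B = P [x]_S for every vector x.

Take x = uj: its S-coordinates are the j-th standard unit vector, so P e_j — column j of P — equals [uj]_B.
u1 = -2g1 - 2g2 - 2g3, giving column 1 = <-2, -2, -2>; repeating for each j gives P = [[-2, -1, 0], [-2, 1, -1], [-2, 1, 0]].

[[-2, -1, 0], [-2, 1, -1], [-2, 1, 0]]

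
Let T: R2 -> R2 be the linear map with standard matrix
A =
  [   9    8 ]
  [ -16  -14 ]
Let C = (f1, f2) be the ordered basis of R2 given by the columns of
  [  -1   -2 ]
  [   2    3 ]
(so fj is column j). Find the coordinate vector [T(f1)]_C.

Column 1 of [T]_C is the C-coordinate vector of T(f1).
In standard coordinates T(f1) = A f1 = <7, -12>.
Converting to C: <7, -12> = -3f1 - 2f2, so the coordinate vector is <-3, -2>.

<-3, -2>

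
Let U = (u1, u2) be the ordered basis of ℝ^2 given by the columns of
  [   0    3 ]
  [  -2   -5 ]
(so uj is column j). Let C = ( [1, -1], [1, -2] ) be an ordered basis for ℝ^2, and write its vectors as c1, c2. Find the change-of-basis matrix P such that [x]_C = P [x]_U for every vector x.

Take x = uj: its U-coordinates are the j-th standard unit vector, so P e_j — column j of P — equals [uj]_C.
u1 = -2c1 + 2c2, giving column 1 = [-2, 2]; repeating for each j gives P = [[-2, 1], [2, 2]].

[[-2, 1], [2, 2]]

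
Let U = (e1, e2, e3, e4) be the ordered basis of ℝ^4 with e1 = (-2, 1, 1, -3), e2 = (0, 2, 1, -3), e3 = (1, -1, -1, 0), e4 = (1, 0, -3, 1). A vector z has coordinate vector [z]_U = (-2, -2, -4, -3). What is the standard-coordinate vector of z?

(-3, -2, 9, 9)

The coordinates say z = -2e1 - 2e2 - 4e3 - 3e4; adding the scaled basis vectors gives (-3, -2, 9, 9).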